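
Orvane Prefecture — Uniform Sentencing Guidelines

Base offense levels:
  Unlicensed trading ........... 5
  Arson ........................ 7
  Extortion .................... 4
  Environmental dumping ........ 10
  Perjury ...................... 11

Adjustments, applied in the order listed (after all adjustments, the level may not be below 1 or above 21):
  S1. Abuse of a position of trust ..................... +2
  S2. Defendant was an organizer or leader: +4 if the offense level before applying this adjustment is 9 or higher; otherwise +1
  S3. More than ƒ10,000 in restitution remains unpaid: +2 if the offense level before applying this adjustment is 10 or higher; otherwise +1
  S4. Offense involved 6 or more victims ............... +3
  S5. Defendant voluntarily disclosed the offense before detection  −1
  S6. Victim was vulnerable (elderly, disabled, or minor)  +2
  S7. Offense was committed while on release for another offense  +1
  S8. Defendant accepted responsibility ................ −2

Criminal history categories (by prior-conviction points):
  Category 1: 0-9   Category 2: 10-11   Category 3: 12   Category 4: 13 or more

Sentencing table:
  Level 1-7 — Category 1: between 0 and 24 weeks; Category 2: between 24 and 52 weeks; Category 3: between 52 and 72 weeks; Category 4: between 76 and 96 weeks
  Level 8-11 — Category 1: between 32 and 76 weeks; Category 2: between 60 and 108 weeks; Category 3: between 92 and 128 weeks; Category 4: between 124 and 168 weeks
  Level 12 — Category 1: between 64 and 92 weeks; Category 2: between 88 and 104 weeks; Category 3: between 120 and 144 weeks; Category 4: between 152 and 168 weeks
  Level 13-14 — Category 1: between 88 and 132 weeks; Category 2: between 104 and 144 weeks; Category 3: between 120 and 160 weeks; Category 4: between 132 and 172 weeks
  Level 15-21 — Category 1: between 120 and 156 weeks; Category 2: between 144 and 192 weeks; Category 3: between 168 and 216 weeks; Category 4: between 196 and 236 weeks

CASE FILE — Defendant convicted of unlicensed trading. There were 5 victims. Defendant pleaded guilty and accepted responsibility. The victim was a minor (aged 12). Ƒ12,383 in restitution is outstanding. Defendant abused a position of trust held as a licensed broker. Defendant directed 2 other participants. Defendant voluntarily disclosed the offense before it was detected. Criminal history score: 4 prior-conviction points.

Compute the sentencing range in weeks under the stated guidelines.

Base offense level for unlicensed trading: 5.
S1 applies: 5 + 2 = 7.
S2 applies (level before this adjustment is 7 < 9, so +1): 7 + 1 = 8.
S3 applies (level before this adjustment is 8 < 10, so +1): 8 + 1 = 9.
S4 does not apply.
S5 applies: 9 − 1 = 8.
S6 applies: 8 + 2 = 10.
S7 does not apply.
S8 applies: 10 − 2 = 8.
Final offense level: 8.
Criminal history: 4 prior points → Category 1 (0-9).
Level 8 falls in the 8-11 band.
Grid: Level 8-11 × Category 1 = 32-76 weeks.

32-76 weeks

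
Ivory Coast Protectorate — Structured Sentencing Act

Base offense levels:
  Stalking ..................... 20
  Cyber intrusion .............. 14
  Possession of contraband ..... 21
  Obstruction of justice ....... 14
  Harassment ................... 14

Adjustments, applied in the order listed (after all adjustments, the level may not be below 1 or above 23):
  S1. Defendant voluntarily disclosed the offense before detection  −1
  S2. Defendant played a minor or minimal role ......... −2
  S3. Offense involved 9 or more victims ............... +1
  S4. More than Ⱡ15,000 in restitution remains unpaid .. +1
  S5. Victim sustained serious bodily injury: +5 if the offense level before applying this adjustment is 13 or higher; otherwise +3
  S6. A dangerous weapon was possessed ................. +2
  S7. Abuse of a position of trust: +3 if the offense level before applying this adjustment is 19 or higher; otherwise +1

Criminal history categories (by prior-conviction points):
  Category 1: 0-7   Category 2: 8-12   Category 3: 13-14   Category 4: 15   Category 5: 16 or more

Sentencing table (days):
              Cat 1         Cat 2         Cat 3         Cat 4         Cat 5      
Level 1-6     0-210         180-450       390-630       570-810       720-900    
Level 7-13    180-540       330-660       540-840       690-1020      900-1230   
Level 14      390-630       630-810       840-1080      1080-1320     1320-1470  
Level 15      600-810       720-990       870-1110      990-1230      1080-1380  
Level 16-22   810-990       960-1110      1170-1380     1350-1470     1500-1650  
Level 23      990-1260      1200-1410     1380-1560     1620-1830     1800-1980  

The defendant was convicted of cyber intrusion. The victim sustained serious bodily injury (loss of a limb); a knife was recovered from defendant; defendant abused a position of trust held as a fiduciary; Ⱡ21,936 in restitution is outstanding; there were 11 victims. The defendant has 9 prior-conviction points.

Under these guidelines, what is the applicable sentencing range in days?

1200-1410 days

Base offense level for cyber intrusion: 14.
S1 does not apply.
S3 applies: 14 + 1 = 15.
S4 applies: 15 + 1 = 16.
S5 applies (level before this adjustment is 16 ≥ 13, so +5): 16 + 5 = 21.
S6 applies: 21 + 2 = 23.
S7 applies (level before this adjustment is 23 ≥ 19, so +3): 23 + 3 = 26.
Level 26 exceeds the maximum of 23; capped at 23.
Final offense level: 23.
Criminal history: 9 prior points → Category 2 (8-12).
Level 23 falls in the 23 band.
Grid: Level 23 × Category 2 = 1200-1410 days.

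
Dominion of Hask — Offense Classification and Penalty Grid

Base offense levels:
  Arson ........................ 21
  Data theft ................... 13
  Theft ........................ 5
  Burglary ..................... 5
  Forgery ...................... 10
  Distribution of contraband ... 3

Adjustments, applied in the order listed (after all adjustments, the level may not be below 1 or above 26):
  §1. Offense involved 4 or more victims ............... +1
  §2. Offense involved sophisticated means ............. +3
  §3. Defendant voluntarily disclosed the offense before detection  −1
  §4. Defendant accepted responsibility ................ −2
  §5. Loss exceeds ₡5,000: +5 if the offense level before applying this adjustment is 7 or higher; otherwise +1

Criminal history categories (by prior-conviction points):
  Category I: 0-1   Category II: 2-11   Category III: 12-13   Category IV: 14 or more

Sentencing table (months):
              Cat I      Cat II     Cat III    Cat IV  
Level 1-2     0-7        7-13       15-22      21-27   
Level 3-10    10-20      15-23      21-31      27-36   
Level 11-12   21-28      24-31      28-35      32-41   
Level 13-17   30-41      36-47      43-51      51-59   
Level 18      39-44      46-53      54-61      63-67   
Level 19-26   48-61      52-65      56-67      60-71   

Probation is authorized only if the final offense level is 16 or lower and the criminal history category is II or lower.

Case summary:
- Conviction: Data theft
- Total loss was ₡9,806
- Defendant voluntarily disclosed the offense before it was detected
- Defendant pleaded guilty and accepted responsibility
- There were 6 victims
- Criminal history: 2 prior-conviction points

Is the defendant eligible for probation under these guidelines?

Yes

Base offense level for data theft: 13.
§1 applies: 13 + 1 = 14.
§3 applies: 14 − 1 = 13.
§4 applies: 13 − 2 = 11.
§5 applies (level before this adjustment is 11 ≥ 7, so +5): 11 + 5 = 16.
Final offense level: 16.
Criminal history: 2 prior points → Category II (2-11).
Level 16 falls in the 13-17 band.
Grid: Level 13-17 × Category II = 36-47 months.
Probation check: level 16 ≤ 16 and category II ≤ II → eligible.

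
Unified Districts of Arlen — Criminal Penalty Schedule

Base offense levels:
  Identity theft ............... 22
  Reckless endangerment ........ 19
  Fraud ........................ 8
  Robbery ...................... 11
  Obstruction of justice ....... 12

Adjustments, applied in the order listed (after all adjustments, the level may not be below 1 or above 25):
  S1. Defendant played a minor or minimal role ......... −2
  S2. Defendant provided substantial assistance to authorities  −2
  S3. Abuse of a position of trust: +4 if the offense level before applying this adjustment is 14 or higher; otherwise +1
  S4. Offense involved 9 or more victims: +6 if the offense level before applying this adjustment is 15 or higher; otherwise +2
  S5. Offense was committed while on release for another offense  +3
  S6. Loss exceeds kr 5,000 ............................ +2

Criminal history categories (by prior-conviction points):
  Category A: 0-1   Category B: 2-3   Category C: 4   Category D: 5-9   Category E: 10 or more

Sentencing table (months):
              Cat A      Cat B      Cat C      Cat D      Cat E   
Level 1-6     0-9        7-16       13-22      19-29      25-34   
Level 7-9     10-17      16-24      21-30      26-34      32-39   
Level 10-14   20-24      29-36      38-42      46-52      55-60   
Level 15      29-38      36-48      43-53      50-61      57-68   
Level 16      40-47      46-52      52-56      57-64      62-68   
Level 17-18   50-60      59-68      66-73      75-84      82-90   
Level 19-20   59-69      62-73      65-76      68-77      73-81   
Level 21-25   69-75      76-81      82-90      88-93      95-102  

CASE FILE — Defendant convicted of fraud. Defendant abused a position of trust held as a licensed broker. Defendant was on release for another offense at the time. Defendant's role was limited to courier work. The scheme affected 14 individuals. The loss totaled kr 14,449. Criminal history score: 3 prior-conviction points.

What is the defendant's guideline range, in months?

29-36 months

Base offense level for fraud: 8.
S1 applies: 8 − 2 = 6.
S2 does not apply.
S3 applies (level before this adjustment is 6 < 14, so +1): 6 + 1 = 7.
S4 applies (level before this adjustment is 7 < 15, so +2): 7 + 2 = 9.
S5 applies: 9 + 3 = 12.
S6 applies: 12 + 2 = 14.
Final offense level: 14.
Criminal history: 3 prior points → Category B (2-3).
Level 14 falls in the 10-14 band.
Grid: Level 10-14 × Category B = 29-36 months.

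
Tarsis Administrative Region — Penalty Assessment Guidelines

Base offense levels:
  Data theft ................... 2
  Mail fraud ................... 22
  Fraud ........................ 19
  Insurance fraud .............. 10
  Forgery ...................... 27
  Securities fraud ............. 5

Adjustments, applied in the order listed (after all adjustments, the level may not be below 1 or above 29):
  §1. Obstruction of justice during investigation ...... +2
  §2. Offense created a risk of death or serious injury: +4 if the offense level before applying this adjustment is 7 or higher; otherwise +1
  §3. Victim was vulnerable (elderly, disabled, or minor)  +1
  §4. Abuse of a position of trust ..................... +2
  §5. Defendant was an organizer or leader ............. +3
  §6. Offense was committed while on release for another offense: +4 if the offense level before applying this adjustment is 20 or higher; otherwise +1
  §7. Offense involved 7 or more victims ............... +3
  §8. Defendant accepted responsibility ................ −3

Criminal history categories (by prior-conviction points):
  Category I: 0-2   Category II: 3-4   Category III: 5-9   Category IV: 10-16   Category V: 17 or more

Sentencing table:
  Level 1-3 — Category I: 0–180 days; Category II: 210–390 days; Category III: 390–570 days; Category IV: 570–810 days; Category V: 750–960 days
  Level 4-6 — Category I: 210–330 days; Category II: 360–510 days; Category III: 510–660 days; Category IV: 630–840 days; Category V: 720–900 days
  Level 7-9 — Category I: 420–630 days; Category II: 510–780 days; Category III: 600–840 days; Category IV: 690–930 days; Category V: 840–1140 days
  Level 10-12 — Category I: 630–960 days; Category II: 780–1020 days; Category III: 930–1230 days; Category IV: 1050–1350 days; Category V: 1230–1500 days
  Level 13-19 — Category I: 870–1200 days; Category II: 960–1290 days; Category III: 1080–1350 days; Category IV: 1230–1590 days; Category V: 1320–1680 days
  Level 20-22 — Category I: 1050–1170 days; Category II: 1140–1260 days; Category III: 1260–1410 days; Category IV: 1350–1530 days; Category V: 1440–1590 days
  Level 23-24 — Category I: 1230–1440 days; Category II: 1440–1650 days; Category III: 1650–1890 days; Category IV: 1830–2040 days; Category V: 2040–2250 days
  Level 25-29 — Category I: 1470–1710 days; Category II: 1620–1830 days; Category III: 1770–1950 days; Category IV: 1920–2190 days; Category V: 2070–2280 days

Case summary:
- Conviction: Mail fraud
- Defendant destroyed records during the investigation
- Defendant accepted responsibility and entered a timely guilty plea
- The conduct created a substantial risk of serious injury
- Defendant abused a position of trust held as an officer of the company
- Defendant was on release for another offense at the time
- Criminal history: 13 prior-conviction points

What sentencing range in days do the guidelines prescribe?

1920-2190 days

Base offense level for mail fraud: 22.
§1 applies: 22 + 2 = 24.
§2 applies (level before this adjustment is 24 ≥ 7, so +4): 24 + 4 = 28.
§3 does not apply.
§4 applies: 28 + 2 = 30.
§5 does not apply.
§6 applies (level before this adjustment is 30 ≥ 20, so +4): 30 + 4 = 34.
§8 applies: 34 − 3 = 31.
Level 31 exceeds the maximum of 29; capped at 29.
Final offense level: 29.
Criminal history: 13 prior points → Category IV (10-16).
Level 29 falls in the 25-29 band.
Grid: Level 25-29 × Category IV = 1920-2190 days.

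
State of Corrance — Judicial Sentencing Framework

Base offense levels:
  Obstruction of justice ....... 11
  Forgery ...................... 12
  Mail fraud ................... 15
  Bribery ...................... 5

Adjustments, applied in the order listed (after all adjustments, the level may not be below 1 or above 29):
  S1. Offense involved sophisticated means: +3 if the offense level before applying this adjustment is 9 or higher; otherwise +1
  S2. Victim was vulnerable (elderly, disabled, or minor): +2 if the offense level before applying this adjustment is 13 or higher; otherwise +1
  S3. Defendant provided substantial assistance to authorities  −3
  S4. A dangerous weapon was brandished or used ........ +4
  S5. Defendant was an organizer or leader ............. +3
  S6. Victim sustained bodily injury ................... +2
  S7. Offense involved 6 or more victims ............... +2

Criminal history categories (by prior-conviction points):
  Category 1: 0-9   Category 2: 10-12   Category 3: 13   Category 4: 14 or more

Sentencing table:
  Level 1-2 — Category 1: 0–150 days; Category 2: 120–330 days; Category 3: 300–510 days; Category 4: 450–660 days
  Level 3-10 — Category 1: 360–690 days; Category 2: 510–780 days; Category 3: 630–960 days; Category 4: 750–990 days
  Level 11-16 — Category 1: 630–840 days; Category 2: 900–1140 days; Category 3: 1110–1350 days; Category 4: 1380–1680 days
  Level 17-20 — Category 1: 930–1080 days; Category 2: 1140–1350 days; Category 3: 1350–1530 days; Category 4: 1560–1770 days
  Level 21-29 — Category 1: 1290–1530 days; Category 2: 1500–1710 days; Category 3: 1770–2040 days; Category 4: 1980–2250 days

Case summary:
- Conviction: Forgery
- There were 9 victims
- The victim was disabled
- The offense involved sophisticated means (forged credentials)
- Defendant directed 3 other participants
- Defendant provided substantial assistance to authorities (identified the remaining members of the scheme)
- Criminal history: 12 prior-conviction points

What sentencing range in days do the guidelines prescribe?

Base offense level for forgery: 12.
S1 applies (level before this adjustment is 12 ≥ 9, so +3): 12 + 3 = 15.
S2 applies (level before this adjustment is 15 ≥ 13, so +2): 15 + 2 = 17.
S3 applies: 17 − 3 = 14.
S4 does not apply.
S5 applies: 14 + 3 = 17.
S6 does not apply.
S7 applies: 17 + 2 = 19.
Final offense level: 19.
Criminal history: 12 prior points → Category 2 (10-12).
Level 19 falls in the 17-20 band.
Grid: Level 17-20 × Category 2 = 1140-1350 days.

1140-1350 days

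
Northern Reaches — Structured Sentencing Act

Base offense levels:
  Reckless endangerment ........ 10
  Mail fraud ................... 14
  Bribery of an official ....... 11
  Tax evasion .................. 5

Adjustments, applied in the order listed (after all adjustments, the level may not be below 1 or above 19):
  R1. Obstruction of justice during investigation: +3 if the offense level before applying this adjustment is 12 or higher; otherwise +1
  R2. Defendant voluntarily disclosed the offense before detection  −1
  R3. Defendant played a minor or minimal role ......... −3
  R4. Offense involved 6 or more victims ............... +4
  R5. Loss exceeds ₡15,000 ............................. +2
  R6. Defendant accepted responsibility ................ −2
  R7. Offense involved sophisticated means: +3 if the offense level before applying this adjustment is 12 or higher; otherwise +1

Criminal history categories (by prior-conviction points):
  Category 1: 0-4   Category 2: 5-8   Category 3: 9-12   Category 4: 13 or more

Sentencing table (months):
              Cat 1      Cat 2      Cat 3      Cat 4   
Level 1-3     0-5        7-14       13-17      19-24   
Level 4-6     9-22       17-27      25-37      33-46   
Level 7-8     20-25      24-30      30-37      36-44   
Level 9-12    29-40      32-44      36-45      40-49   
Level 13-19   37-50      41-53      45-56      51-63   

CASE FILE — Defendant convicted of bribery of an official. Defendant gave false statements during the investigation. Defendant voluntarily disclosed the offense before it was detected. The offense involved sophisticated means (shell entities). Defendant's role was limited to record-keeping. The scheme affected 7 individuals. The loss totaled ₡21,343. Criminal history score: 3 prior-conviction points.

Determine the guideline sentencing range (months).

37-50 months

Base offense level for bribery of an official: 11.
R1 applies (level before this adjustment is 11 < 12, so +1): 11 + 1 = 12.
R2 applies: 12 − 1 = 11.
R3 applies: 11 − 3 = 8.
R4 applies: 8 + 4 = 12.
R5 applies: 12 + 2 = 14.
R7 applies (level before this adjustment is 14 ≥ 12, so +3): 14 + 3 = 17.
Final offense level: 17.
Criminal history: 3 prior points → Category 1 (0-4).
Level 17 falls in the 13-19 band.
Grid: Level 13-19 × Category 1 = 37-50 months.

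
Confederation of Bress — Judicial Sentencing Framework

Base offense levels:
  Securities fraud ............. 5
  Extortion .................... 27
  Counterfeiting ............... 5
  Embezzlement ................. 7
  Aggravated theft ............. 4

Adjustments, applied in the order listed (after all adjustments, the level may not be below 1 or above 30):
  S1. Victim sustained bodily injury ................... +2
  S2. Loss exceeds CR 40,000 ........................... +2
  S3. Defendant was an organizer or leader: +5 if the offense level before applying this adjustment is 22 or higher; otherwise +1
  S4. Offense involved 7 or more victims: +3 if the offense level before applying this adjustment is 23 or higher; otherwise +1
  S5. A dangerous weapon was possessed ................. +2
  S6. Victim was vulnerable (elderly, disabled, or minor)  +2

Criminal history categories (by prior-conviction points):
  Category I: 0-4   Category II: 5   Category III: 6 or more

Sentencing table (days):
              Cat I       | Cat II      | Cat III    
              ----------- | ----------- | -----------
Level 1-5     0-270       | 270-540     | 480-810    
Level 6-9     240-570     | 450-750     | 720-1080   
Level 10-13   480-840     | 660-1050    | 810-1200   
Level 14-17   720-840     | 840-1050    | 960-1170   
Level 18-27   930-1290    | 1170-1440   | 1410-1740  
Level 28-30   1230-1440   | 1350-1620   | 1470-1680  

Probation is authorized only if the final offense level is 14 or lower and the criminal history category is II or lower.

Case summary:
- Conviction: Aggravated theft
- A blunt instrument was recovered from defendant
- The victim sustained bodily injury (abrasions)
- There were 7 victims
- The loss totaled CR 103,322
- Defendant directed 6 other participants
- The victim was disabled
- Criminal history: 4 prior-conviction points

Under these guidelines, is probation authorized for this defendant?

Base offense level for aggravated theft: 4.
S1 applies: 4 + 2 = 6.
S2 applies: 6 + 2 = 8.
S3 applies (level before this adjustment is 8 < 22, so +1): 8 + 1 = 9.
S4 applies (level before this adjustment is 9 < 23, so +1): 9 + 1 = 10.
S5 applies: 10 + 2 = 12.
S6 applies: 12 + 2 = 14.
Final offense level: 14.
Criminal history: 4 prior points → Category I (0-4).
Level 14 falls in the 14-17 band.
Grid: Level 14-17 × Category I = 720-840 days.
Probation check: level 14 ≤ 14 and category I ≤ II → eligible.

Yes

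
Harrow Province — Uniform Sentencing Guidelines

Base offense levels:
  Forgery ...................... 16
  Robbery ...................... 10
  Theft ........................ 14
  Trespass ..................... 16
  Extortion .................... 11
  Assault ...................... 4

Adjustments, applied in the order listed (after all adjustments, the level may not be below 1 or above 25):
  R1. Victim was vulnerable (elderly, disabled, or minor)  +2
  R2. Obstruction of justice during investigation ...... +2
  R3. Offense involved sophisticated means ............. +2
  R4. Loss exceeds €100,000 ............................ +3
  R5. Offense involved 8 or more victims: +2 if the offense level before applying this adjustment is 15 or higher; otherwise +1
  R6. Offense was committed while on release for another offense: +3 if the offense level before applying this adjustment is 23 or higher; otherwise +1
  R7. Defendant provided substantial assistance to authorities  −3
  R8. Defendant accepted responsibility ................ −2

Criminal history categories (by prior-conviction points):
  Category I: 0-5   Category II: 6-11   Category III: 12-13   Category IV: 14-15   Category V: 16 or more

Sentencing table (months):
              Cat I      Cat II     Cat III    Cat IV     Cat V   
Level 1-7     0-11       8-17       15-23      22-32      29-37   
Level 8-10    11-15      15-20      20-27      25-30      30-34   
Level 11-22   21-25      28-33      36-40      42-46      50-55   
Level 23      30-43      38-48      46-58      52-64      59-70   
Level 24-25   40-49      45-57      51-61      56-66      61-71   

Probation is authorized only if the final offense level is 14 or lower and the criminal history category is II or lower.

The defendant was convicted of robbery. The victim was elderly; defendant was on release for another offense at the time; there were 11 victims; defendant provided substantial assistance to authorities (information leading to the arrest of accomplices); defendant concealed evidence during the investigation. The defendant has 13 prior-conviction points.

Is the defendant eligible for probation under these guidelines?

Base offense level for robbery: 10.
R1 applies: 10 + 2 = 12.
R2 applies: 12 + 2 = 14.
R4 does not apply.
R5 applies (level before this adjustment is 14 < 15, so +1): 14 + 1 = 15.
R6 applies (level before this adjustment is 15 < 23, so +1): 15 + 1 = 16.
R7 applies: 16 − 3 = 13.
R8 does not apply.
Final offense level: 13.
Criminal history: 13 prior points → Category III (12-13).
Level 13 falls in the 11-22 band.
Grid: Level 11-22 × Category III = 36-40 months.
Probation check: level 13 ≤ 14 and category III > II → not eligible.

No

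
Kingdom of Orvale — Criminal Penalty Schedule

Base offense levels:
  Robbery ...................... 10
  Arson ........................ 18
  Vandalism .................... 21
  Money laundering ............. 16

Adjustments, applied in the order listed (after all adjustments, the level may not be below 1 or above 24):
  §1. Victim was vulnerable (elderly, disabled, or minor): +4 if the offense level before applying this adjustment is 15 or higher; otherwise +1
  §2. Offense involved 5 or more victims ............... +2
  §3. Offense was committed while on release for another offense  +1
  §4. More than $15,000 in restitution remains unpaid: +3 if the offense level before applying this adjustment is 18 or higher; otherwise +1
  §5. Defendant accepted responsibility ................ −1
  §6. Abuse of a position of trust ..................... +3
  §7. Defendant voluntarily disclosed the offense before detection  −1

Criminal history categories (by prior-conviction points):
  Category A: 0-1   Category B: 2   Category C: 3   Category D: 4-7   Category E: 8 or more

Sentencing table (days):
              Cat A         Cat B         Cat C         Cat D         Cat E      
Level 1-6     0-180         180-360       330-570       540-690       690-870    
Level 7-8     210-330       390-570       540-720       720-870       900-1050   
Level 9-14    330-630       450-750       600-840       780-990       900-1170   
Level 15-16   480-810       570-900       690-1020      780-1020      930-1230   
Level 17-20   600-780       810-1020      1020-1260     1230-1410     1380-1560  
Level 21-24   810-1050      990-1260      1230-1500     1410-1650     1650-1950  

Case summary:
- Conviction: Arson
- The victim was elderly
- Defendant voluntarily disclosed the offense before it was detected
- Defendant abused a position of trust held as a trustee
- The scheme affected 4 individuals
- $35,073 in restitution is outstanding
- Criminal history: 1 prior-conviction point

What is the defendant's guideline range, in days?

Base offense level for arson: 18.
§1 applies (level before this adjustment is 18 ≥ 15, so +4): 18 + 4 = 22.
§2 does not apply.
§3 does not apply.
§4 applies (level before this adjustment is 22 ≥ 18, so +3): 22 + 3 = 25.
§5 does not apply.
§6 applies: 25 + 3 = 28.
§7 applies: 28 − 1 = 27.
Level 27 exceeds the maximum of 24; capped at 24.
Final offense level: 24.
Criminal history: 1 prior point → Category A (0-1).
Level 24 falls in the 21-24 band.
Grid: Level 21-24 × Category A = 810-1050 days.

810-1050 days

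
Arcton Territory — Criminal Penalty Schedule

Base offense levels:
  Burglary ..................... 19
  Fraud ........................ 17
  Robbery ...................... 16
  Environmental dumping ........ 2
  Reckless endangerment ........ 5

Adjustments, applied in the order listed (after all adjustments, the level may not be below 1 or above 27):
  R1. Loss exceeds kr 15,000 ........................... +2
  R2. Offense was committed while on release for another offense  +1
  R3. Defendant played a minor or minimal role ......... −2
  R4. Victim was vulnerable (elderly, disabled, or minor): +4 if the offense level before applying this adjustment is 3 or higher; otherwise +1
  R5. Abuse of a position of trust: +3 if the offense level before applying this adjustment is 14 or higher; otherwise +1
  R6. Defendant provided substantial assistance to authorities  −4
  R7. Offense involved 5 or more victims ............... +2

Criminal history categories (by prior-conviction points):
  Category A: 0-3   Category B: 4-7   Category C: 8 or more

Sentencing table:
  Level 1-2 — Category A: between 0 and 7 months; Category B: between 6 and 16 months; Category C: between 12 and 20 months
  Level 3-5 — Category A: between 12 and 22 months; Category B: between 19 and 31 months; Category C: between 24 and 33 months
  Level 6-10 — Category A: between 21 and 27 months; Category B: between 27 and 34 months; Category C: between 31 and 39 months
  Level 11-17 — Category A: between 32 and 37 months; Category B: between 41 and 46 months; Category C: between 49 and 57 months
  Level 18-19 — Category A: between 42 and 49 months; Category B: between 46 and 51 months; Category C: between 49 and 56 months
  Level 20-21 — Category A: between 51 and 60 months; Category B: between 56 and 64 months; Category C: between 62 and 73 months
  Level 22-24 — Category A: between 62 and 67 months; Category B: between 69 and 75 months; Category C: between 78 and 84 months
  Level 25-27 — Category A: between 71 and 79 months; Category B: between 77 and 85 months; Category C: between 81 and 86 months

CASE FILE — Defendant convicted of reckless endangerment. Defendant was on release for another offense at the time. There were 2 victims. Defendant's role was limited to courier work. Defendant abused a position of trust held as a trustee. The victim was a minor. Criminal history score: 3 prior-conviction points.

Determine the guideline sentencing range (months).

21-27 months

Base offense level for reckless endangerment: 5.
R2 applies: 5 + 1 = 6.
R3 applies: 6 − 2 = 4.
R4 applies (level before this adjustment is 4 ≥ 3, so +4): 4 + 4 = 8.
R5 applies (level before this adjustment is 8 < 14, so +1): 8 + 1 = 9.
Final offense level: 9.
Criminal history: 3 prior points → Category A (0-3).
Level 9 falls in the 6-10 band.
Grid: Level 6-10 × Category A = 21-27 months.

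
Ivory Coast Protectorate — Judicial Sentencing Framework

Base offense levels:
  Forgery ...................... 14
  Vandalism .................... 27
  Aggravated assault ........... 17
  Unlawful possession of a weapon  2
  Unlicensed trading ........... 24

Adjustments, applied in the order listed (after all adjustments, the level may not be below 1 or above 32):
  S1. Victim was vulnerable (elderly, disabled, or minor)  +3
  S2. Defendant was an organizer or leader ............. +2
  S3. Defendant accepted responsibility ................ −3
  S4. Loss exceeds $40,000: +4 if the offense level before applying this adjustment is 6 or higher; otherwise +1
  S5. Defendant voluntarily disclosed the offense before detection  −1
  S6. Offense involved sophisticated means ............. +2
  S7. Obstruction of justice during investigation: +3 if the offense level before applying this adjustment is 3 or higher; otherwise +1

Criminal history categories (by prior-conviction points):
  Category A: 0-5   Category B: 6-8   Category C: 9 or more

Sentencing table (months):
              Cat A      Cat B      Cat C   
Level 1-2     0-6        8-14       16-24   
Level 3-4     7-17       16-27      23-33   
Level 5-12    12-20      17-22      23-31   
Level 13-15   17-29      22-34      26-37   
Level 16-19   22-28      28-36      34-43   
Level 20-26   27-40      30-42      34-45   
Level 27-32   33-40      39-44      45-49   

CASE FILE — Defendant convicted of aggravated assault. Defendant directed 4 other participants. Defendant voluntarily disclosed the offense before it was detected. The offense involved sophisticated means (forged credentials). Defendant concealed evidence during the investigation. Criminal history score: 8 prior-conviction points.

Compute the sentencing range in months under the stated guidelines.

30-42 months

Base offense level for aggravated assault: 17.
S2 applies: 17 + 2 = 19.
S3 does not apply.
S4 does not apply.
S5 applies: 19 − 1 = 18.
S6 applies: 18 + 2 = 20.
S7 applies (level before this adjustment is 20 ≥ 3, so +3): 20 + 3 = 23.
Final offense level: 23.
Criminal history: 8 prior points → Category B (6-8).
Level 23 falls in the 20-26 band.
Grid: Level 20-26 × Category B = 30-42 months.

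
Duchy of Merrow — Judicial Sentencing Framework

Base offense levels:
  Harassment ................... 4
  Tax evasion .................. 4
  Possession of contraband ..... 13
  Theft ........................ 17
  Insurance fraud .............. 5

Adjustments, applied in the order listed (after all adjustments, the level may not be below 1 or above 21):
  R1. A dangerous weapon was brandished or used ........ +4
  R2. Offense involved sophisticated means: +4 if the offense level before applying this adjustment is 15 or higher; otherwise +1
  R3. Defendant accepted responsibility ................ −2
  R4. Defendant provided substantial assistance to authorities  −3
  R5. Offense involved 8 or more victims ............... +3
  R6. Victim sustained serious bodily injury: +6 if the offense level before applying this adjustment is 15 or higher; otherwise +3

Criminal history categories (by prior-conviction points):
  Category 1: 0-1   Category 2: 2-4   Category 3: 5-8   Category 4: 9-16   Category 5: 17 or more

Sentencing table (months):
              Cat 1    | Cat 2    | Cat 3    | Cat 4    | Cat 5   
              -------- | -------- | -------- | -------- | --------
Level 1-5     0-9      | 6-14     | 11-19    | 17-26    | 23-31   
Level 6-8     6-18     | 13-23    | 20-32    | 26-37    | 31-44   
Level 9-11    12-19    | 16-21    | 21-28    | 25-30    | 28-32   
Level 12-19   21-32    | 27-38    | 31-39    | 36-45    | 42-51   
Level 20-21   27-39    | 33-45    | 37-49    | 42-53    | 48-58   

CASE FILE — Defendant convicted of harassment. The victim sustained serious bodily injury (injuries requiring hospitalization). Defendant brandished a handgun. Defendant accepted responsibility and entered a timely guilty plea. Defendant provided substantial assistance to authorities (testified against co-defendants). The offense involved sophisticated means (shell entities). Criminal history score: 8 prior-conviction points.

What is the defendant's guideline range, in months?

20-32 months

Base offense level for harassment: 4.
R1 applies: 4 + 4 = 8.
R2 applies (level before this adjustment is 8 < 15, so +1): 8 + 1 = 9.
R3 applies: 9 − 2 = 7.
R4 applies: 7 − 3 = 4.
R5 does not apply.
R6 applies (level before this adjustment is 4 < 15, so +3): 4 + 3 = 7.
Final offense level: 7.
Criminal history: 8 prior points → Category 3 (5-8).
Level 7 falls in the 6-8 band.
Grid: Level 6-8 × Category 3 = 20-32 months.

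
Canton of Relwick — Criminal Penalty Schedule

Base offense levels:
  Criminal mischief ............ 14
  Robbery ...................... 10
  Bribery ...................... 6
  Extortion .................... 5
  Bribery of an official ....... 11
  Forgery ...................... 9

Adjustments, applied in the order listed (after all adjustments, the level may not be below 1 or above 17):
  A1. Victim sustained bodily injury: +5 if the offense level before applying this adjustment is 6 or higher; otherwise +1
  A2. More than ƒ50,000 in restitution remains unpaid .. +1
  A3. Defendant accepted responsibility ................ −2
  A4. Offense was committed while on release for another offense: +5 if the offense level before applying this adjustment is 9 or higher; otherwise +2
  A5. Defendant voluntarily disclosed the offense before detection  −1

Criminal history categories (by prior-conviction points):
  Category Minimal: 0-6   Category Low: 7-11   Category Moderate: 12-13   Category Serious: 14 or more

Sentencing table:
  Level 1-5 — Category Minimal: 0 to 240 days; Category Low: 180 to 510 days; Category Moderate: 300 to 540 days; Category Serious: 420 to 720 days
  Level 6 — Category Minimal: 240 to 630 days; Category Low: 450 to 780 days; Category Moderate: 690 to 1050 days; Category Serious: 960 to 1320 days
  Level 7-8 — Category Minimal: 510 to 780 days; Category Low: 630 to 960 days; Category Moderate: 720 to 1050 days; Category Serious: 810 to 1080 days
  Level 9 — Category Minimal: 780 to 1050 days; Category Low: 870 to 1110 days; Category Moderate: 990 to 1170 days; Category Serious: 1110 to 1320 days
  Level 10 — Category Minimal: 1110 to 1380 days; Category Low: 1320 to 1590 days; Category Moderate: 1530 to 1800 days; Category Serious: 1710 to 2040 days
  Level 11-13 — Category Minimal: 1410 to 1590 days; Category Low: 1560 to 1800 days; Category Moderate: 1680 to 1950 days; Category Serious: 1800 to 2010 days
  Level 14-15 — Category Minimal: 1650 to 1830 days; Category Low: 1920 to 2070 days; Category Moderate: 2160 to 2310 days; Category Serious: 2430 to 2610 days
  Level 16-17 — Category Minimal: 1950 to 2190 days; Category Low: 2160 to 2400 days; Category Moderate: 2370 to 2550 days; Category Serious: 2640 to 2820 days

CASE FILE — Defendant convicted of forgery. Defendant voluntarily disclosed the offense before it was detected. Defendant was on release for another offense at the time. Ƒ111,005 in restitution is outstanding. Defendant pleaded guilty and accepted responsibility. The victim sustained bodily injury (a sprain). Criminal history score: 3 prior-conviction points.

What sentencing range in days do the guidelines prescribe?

Base offense level for forgery: 9.
A1 applies (level before this adjustment is 9 ≥ 6, so +5): 9 + 5 = 14.
A2 applies: 14 + 1 = 15.
A3 applies: 15 − 2 = 13.
A4 applies (level before this adjustment is 13 ≥ 9, so +5): 13 + 5 = 18.
A5 applies: 18 − 1 = 17.
Final offense level: 17.
Criminal history: 3 prior points → Category Minimal (0-6).
Level 17 falls in the 16-17 band.
Grid: Level 16-17 × Category Minimal = 1950-2190 days.

1950-2190 days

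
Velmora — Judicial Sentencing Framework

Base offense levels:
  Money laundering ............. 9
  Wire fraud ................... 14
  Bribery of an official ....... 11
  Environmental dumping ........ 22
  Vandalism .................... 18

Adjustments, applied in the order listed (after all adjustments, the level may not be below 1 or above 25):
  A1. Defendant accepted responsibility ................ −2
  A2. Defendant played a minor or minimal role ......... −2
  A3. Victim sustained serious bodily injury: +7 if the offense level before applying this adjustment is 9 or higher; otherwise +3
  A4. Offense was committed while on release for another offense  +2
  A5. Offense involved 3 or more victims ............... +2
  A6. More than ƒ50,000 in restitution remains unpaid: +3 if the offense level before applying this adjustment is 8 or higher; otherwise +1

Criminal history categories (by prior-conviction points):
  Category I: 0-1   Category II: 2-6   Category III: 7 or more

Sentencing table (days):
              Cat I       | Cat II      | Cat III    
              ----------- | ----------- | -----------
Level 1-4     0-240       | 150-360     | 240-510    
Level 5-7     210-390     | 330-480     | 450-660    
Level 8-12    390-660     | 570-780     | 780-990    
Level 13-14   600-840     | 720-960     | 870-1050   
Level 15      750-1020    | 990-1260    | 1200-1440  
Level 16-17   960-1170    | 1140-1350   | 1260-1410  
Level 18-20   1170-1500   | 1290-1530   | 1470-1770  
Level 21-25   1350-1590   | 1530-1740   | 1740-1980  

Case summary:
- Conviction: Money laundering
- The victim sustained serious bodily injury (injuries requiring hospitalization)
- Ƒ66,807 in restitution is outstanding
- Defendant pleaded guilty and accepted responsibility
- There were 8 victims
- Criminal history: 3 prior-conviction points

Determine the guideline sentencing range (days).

990-1260 days

Base offense level for money laundering: 9.
A1 applies: 9 − 2 = 7.
A2 does not apply.
A3 applies (level before this adjustment is 7 < 9, so +3): 7 + 3 = 10.
A5 applies: 10 + 2 = 12.
A6 applies (level before this adjustment is 12 ≥ 8, so +3): 12 + 3 = 15.
Final offense level: 15.
Criminal history: 3 prior points → Category II (2-6).
Level 15 falls in the 15 band.
Grid: Level 15 × Category II = 990-1260 days.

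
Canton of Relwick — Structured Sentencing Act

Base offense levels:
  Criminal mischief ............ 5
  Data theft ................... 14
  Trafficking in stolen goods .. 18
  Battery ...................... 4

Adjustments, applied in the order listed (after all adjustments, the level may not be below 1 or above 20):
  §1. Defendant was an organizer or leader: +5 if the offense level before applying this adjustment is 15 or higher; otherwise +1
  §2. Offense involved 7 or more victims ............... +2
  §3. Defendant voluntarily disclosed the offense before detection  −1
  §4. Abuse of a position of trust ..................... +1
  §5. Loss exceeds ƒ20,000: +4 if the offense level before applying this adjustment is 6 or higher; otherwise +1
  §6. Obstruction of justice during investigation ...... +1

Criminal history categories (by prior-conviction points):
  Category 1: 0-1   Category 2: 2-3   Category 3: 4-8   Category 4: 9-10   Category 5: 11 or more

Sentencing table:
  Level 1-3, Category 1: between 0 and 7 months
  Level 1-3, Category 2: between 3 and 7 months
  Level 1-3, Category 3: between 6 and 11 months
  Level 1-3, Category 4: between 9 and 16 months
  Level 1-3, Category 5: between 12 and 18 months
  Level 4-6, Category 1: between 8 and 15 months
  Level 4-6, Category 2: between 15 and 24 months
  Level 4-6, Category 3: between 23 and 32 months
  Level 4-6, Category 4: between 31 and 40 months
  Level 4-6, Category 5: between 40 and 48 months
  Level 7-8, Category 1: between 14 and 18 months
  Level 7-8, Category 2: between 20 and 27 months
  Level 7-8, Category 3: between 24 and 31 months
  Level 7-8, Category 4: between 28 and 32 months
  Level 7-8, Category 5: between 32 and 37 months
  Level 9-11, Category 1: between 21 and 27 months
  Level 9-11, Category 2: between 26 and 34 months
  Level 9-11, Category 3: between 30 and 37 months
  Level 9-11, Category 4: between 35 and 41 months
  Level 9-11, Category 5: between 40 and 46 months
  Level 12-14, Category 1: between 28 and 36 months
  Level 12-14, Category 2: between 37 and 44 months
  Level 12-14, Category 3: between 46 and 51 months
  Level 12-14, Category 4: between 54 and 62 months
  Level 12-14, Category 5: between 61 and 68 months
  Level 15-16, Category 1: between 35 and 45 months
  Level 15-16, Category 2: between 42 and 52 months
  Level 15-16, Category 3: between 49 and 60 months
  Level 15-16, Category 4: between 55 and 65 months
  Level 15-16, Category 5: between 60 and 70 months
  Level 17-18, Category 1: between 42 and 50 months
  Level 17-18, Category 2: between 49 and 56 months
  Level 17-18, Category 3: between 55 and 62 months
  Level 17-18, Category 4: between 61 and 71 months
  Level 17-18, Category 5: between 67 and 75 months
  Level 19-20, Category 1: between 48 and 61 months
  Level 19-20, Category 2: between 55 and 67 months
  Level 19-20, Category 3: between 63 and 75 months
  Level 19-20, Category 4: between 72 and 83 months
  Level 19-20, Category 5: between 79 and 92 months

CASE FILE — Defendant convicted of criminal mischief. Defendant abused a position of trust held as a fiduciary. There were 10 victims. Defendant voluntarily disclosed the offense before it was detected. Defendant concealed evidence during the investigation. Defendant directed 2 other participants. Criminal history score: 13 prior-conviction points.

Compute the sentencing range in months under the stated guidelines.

Base offense level for criminal mischief: 5.
§1 applies (level before this adjustment is 5 < 15, so +1): 5 + 1 = 6.
§2 applies: 6 + 2 = 8.
§3 applies: 8 − 1 = 7.
§4 applies: 7 + 1 = 8.
§5 does not apply.
§6 applies: 8 + 1 = 9.
Final offense level: 9.
Criminal history: 13 prior points → Category 5 (11+).
Level 9 falls in the 9-11 band.
Grid: Level 9-11 × Category 5 = 40-46 months.

40-46 months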